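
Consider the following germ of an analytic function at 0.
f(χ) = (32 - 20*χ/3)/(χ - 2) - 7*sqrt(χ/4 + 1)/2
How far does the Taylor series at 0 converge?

The radius of convergence is 2.

Denominator factor (χ - 2): pole of order 1 at 2, modulus 2.
Branch term (-7/2)*sqrt(1 - χ/(-4)): its argument vanishes at χ = -4, a square-root branch point, modulus 4.
The radius of convergence is the smallest modulus among the singular points: 2.


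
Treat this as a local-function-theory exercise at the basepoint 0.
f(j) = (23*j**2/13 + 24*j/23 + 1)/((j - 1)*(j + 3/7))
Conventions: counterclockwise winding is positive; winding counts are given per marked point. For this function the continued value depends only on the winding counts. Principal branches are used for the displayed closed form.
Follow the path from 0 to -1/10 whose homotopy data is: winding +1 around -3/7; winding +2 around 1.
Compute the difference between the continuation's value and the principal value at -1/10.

Continued minus principal equals 0.

The function is rational, hence single-valued: continuing it around any pole returns the same value, so the difference is 0.


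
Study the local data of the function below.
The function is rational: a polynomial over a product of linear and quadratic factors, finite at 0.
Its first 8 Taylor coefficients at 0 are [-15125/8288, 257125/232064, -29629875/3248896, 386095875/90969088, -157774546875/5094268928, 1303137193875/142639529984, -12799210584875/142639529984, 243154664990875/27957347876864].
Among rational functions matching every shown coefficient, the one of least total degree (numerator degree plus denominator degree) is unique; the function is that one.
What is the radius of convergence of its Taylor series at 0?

No rational of total degree below 5 reproduces all 8 coefficients; solving the [0/5] Pade equations on them gives f(μ) = -14/(37*(μ - 7/11)**2*(μ + 4/5)**3), whose expansion matches every shown term.
Denominator factor (μ + 4/5)^3: pole of order 3 at -4/5, modulus 4/5.
Denominator factor (μ - 7/11)^2: pole of order 2 at 7/11, modulus 7/11.
The radius of convergence is the smallest modulus among the singular points: 7/11.

The radius of convergence is 7/11.


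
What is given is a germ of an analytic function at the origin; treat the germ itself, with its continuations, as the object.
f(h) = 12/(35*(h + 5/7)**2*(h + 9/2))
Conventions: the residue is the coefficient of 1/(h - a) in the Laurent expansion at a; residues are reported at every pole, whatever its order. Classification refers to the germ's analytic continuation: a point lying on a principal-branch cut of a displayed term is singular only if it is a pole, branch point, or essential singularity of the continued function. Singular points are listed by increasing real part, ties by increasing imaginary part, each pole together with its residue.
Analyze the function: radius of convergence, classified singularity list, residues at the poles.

Radius of convergence at 0: 5/7.
At -9/2: a pole of order 1; residue 336/14045.
At -5/7: a pole of order 2; residue -336/14045.

Denominator factor (h + 9/2): pole of order 1 at -9/2, modulus 9/2.
Denominator factor (h + 5/7)^2: pole of order 2 at -5/7, modulus 5/7.
The radius of convergence is the smallest modulus among the singular points: 5/7.
At the order-1 pole -9/2 set g(h) = (h - (-9/2))*f(h) = 12/(35*(h + 5/7)**2).
Simple pole: residue = g(a) at a = -9/2, which is 336/14045.
At the order-2 pole -5/7 set g(h) = (h - (-5/7))^2*f(h) = 12/(35*(h + 9/2)).
Order-2 pole: residue = g'(a); g'(-5/7) = -336/14045, so the residue is -336/14045.
List the singular points by increasing real part (a conjugate pair: the negative imaginary part first).


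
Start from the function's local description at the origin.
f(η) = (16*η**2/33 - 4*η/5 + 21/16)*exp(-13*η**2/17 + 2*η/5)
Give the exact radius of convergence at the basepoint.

The factor exp(-13*η**2/17 + 2*η/5) is entire and contributes no finite singular point.
The polynomial part has no poles.
No finite singular points: the Taylor series at 0 converges everywhere.

The radius of convergence is infinite.


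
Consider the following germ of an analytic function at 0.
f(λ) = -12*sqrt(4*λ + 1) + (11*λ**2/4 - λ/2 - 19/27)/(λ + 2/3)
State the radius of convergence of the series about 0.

Denominator factor (λ + 2/3): pole of order 1 at -2/3, modulus 2/3.
Branch term (-12)*sqrt(1 - λ/(-1/4)): its argument vanishes at λ = -1/4, a square-root branch point, modulus 1/4.
The radius of convergence is the smallest modulus among the singular points: 1/4.

The radius of convergence is 1/4.


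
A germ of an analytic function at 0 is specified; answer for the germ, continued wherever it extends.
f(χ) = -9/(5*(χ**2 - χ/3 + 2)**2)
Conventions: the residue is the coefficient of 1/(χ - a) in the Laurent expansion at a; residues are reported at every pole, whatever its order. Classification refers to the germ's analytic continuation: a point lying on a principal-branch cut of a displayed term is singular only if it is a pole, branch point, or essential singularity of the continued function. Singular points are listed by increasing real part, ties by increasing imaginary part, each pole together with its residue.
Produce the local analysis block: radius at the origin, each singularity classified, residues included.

Denominator factor (χ**2 - χ/3 + 2)^2: discriminant -71/9, complex-conjugate roots (1/6) + ((1/6)*sqrt(71))*i and (1/6) - ((1/6)*sqrt(71))*i; poles of order 2, moduli sqrt(2) and sqrt(2).
The radius of convergence is the smallest modulus among the singular points: sqrt(2).
The factor χ**2 - χ/3 + 2 splits as (χ - a)(χ - a') with a = (1/6) - ((1/6)*sqrt(71))*i, a' = (1/6) + ((1/6)*sqrt(71))*i. At the order-2 pole a set g(χ) = (χ - a)^2*f(χ) = [-9/5] / (χ - a')^2.
Order-2 pole: residue = g'(a); g'((1/6) - ((1/6)*sqrt(71))*i) = -((486/25205)*sqrt(71))*i, so the residue is -((486/25205)*sqrt(71))*i.
The factor χ**2 - χ/3 + 2 splits as (χ - a)(χ - a') with a = (1/6) + ((1/6)*sqrt(71))*i, a' = (1/6) - ((1/6)*sqrt(71))*i. At the order-2 pole a set g(χ) = (χ - a)^2*f(χ) = [-9/5] / (χ - a')^2.
Order-2 pole: residue = g'(a); g'((1/6) + ((1/6)*sqrt(71))*i) = ((486/25205)*sqrt(71))*i, so the residue is ((486/25205)*sqrt(71))*i.
List the singular points by increasing real part (a conjugate pair: the negative imaginary part first).

Radius of convergence at 0: sqrt(2).
At (1/6) - ((1/6)*sqrt(71))*i: a pole of order 2; residue -((486/25205)*sqrt(71))*i.
At (1/6) + ((1/6)*sqrt(71))*i: a pole of order 2; residue ((486/25205)*sqrt(71))*i.


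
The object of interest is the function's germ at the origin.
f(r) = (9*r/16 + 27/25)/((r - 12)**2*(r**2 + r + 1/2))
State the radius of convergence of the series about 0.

Denominator factor (r**2 + r + 1/2): discriminant -1, complex-conjugate roots (-1/2) + (1/2)*i and (-1/2) - (1/2)*i; poles of order 1, moduli (1/2)*sqrt(2) and (1/2)*sqrt(2).
Denominator factor (r - 12)^2: pole of order 2 at 12, modulus 12.
The radius of convergence is the smallest modulus among the singular points: (1/2)*sqrt(2).

The radius of convergence is (1/2)*sqrt(2).


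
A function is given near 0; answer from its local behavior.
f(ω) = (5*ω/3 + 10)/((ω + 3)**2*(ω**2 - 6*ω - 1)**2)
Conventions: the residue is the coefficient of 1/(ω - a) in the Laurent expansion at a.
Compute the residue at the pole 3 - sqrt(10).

The residue is -245/52728 - (213/351520)*sqrt(10).

The factor ω**2 - 6*ω - 1 splits as (ω - a)(ω - a') with a = 3 - sqrt(10), a' = 3 + sqrt(10). At the order-2 pole a set g(ω) = (ω - a)^2*f(ω) = [(5*ω/3 + 10)/(ω + 3)**2] / (ω - a')^2.
Order-2 pole: residue = g'(a); g'(3 - sqrt(10)) = -245/52728 - (213/351520)*sqrt(10), so the residue is -245/52728 - (213/351520)*sqrt(10).


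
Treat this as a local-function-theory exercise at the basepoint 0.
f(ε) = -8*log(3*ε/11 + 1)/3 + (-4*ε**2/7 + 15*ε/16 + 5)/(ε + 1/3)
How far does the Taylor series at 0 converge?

The radius of convergence is 1/3.

Denominator factor (ε + 1/3): pole of order 1 at -1/3, modulus 1/3.
Branch term (-8/3)*log(1 - ε/(-11/3)): its argument vanishes at ε = -11/3, a logarithmic branch point, modulus 11/3.
The radius of convergence is the smallest modulus among the singular points: 1/3.


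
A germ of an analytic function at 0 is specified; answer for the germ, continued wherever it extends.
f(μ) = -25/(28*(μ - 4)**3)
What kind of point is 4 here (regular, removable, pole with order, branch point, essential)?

The denominator factor μ - 4 vanishes at 4 and appears to the power 3; the numerator there equals -25/28, nonzero, and no other factor vanishes.
Hence a pole whose order is the multiplicity, 3.

The point is a pole of order 3.


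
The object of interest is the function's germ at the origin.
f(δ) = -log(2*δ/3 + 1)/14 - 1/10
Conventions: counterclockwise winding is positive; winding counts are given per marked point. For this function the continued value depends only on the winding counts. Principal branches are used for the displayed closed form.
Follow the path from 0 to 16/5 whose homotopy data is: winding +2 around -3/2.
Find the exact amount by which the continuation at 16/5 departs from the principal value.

The rational part is single-valued and drops out of the difference; each branch term changes only by its own monodromy.
(-1/14)*log(1 - δ/(-3/2)): each positive loop around -3/2 adds 2*pi*i to the log, so winding +2 contributes (-1/14)*(2)*2*pi*i = -(2/7)*pi*i.
Summing the contributions at δ = 16/5 gives -(2/7)*pi*i.

Continued minus principal equals -(2/7)*pi*i.


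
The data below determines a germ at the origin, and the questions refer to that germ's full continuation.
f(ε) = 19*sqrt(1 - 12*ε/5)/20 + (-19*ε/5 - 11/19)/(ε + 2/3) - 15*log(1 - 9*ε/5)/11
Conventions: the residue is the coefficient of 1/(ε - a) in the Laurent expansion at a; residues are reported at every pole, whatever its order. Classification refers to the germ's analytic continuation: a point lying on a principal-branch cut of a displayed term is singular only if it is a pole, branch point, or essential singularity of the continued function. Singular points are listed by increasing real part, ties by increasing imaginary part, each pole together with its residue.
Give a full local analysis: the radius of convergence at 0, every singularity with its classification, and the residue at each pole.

Denominator factor (ε + 2/3): pole of order 1 at -2/3, modulus 2/3.
Branch term (-15/11)*log(1 - ε/(5/9)): its argument vanishes at ε = 5/9, a logarithmic branch point, modulus 5/9.
Branch term (19/20)*sqrt(1 - ε/(5/12)): its argument vanishes at ε = 5/12, a square-root branch point, modulus 5/12.
The radius of convergence is the smallest modulus among the singular points: 5/12.
The branch terms are analytic at -2/3 and contribute nothing to the residue; only the rational part matters.
At the order-1 pole -2/3 set g(ε) = (ε - (-2/3))*(rational part) = -19*ε/5 - 11/19.
Simple pole: residue = g(a) at a = -2/3, which is 557/285.
List the singular points by increasing real part (a conjugate pair: the negative imaginary part first).

Radius of convergence at 0: 5/12.
At -2/3: a pole of order 1; residue 557/285.
At 5/12: an algebraic (square-root) branch point.
At 5/9: a logarithmic branch point.


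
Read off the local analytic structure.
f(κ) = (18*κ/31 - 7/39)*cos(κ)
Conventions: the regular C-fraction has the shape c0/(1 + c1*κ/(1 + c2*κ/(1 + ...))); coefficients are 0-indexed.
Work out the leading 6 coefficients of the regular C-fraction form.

Taylor coefficients (expand at 0): a_0 = -7/39, a_1 = 18/31, a_2 = 7/78, a_3 = -9/31, a_4 = -7/936, a_5 = 3/124.
c0 = a_0 = -7/39. Peel one level at a time: if S = 1 + c*κ/S' with S'(0) = 1, then c is the κ-coefficient of S and S' = c*κ/(S - 1).
S_1 = c0/f = 1 + (702/217)*κ + (1032697/94178)*κ^2 + ...; c1 = 702/217.
S_2 = c1*κ/(S_1 - 1) = 1 + (-1032697/304668)*κ + (1032697/1971216)*κ^2 + ...; c2 = -1032697/304668.
S_3 = c2*κ/(S_2 - 1) = 1 + (217/1404)*κ + (-235445/12392364)*κ^2 + ...; c3 = 217/1404.
S_4 = c3*κ/(S_3 - 1) = 1 + (126945/1032697)*κ + (-407982643965/1066463093809)*κ^2 + ...; c4 = 126945/1032697.
S_5 = c4*κ/(S_4 - 1) = 1 + (697406229/224095249)*κ + ...; c5 = 697406229/224095249.

The regular C-fraction coefficients are [-7/39, 702/217, -1032697/304668, 217/1404, 126945/1032697, 697406229/224095249].


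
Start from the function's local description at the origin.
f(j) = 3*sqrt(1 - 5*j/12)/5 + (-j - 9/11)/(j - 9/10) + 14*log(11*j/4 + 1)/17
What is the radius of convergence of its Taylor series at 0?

The radius of convergence is 4/11.

Denominator factor (j - 9/10): pole of order 1 at 9/10, modulus 9/10.
Branch term (3/5)*sqrt(1 - j/(12/5)): its argument vanishes at j = 12/5, a square-root branch point, modulus 12/5.
Branch term (14/17)*log(1 - j/(-4/11)): its argument vanishes at j = -4/11, a logarithmic branch point, modulus 4/11.
The radius of convergence is the smallest modulus among the singular points: 4/11.


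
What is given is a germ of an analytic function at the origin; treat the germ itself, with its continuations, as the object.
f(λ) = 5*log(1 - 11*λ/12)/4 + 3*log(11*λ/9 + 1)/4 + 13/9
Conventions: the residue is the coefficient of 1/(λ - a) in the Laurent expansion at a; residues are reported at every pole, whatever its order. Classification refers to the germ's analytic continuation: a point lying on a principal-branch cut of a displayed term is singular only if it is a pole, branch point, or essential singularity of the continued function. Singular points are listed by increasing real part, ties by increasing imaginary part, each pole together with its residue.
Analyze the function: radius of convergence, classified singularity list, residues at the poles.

Branch term (3/4)*log(1 - λ/(-9/11)): its argument vanishes at λ = -9/11, a logarithmic branch point, modulus 9/11.
Branch term (5/4)*log(1 - λ/(12/11)): its argument vanishes at λ = 12/11, a logarithmic branch point, modulus 12/11.
The radius of convergence is the smallest modulus among the singular points: 9/11.
List the singular points by increasing real part (a conjugate pair: the negative imaginary part first).

Radius of convergence at 0: 9/11.
At -9/11: a logarithmic branch point.
At 12/11: a logarithmic branch point.


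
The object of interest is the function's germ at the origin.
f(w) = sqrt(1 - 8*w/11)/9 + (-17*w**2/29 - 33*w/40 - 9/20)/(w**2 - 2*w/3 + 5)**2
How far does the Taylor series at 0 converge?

The radius of convergence is 11/8.

Denominator factor (w**2 - 2*w/3 + 5)^2: discriminant -176/9, complex-conjugate roots (1/3) + ((2/3)*sqrt(11))*i and (1/3) - ((2/3)*sqrt(11))*i; poles of order 2, moduli sqrt(5) and sqrt(5).
Branch term (1/9)*sqrt(1 - w/(11/8)): its argument vanishes at w = 11/8, a square-root branch point, modulus 11/8.
The radius of convergence is the smallest modulus among the singular points: 11/8.


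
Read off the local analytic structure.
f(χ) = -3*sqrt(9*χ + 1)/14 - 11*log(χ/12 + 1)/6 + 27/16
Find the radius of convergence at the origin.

The radius of convergence is 1/9.

Branch term (-11/6)*log(1 - χ/(-12)): its argument vanishes at χ = -12, a logarithmic branch point, modulus 12.
Branch term (-3/14)*sqrt(1 - χ/(-1/9)): its argument vanishes at χ = -1/9, a square-root branch point, modulus 1/9.
The radius of convergence is the smallest modulus among the singular points: 1/9.


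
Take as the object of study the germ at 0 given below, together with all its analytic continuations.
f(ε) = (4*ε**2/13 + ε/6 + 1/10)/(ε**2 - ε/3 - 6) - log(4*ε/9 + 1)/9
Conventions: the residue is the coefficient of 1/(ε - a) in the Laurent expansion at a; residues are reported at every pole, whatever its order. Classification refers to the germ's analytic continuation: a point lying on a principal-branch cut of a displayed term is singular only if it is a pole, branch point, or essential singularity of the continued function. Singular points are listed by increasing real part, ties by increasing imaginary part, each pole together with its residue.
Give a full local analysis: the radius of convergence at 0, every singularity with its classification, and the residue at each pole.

Radius of convergence at 0: 9/4.
At 1/6 - (1/6)*sqrt(217): a pole of order 1; residue 7/52 - (1553/56420)*sqrt(217).
At -9/4: a logarithmic branch point.
At 1/6 + (1/6)*sqrt(217): a pole of order 1; residue 7/52 + (1553/56420)*sqrt(217).

Denominator factor (ε**2 - ε/3 - 6): discriminant 217/9, real irrational roots 1/6 + (1/6)*sqrt(217) and 1/6 - (1/6)*sqrt(217); poles of order 1, moduli 1/6 + (1/6)*sqrt(217) and -1/6 + (1/6)*sqrt(217).
Branch term (-1/9)*log(1 - ε/(-9/4)): its argument vanishes at ε = -9/4, a logarithmic branch point, modulus 9/4.
The radius of convergence is the smallest modulus among the singular points: 9/4.
The branch term is analytic at 1/6 - (1/6)*sqrt(217) and contributes nothing to the residue; only the rational part matters.
The factor ε**2 - ε/3 - 6 splits as (ε - a)(ε - a') with a = 1/6 - (1/6)*sqrt(217), a' = 1/6 + (1/6)*sqrt(217). At the order-1 pole a set g(ε) = (ε - a)*(rational part) = [4*ε**2/13 + ε/6 + 1/10] / (ε - a').
Simple pole: residue = g(a) at a = 1/6 - (1/6)*sqrt(217), which is 7/52 - (1553/56420)*sqrt(217).
The branch term is analytic at 1/6 + (1/6)*sqrt(217) and contributes nothing to the residue; only the rational part matters.
The factor ε**2 - ε/3 - 6 splits as (ε - a)(ε - a') with a = 1/6 + (1/6)*sqrt(217), a' = 1/6 - (1/6)*sqrt(217). At the order-1 pole a set g(ε) = (ε - a)*(rational part) = [4*ε**2/13 + ε/6 + 1/10] / (ε - a').
Simple pole: residue = g(a) at a = 1/6 + (1/6)*sqrt(217), which is 7/52 + (1553/56420)*sqrt(217).
List the singular points by increasing real part (a conjugate pair: the negative imaginary part first).


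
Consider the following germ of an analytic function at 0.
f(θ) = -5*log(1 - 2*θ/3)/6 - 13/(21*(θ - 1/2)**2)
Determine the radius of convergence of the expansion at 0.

Denominator factor (θ - 1/2)^2: pole of order 2 at 1/2, modulus 1/2.
Branch term (-5/6)*log(1 - θ/(3/2)): its argument vanishes at θ = 3/2, a logarithmic branch point, modulus 3/2.
The radius of convergence is the smallest modulus among the singular points: 1/2.

The radius of convergence is 1/2.


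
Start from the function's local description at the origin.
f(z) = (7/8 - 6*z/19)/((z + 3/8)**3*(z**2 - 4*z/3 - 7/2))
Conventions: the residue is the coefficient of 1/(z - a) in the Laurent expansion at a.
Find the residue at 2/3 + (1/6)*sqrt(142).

The residue is 202469632/1047971277 - (1204239776/74405960667)*sqrt(142).

The factor z**2 - 4*z/3 - 7/2 splits as (z - a)(z - a') with a = 2/3 + (1/6)*sqrt(142), a' = 2/3 - (1/6)*sqrt(142). At the order-1 pole a set g(z) = (z - a)*f(z) = [(7/8 - 6*z/19)/(z + 3/8)**3] / (z - a').
Simple pole: residue = g(a) at a = 2/3 + (1/6)*sqrt(142), which is 202469632/1047971277 - (1204239776/74405960667)*sqrt(142).


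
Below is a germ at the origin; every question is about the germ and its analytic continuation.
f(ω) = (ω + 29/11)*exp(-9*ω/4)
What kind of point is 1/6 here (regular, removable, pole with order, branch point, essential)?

There is no denominator, hence no pole anywhere.
The factor exp(-9*ω/4) is entire.
So the germ continues analytically to 1/6.

The point is a regular point.


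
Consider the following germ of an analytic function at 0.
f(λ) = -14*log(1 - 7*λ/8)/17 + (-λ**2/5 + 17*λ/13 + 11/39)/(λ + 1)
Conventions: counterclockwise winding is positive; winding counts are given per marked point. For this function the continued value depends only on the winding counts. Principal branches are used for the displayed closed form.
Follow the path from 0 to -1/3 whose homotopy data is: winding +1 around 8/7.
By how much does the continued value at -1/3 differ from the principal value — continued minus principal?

Continued minus principal equals -(28/17)*pi*i.

The rational part is single-valued and drops out of the difference; each branch term changes only by its own monodromy.
(-14/17)*log(1 - λ/(8/7)): each positive loop around 8/7 adds 2*pi*i to the log, so winding +1 contributes (-14/17)*(1)*2*pi*i = -(28/17)*pi*i.
Summing the contributions at λ = -1/3 gives -(28/17)*pi*i.


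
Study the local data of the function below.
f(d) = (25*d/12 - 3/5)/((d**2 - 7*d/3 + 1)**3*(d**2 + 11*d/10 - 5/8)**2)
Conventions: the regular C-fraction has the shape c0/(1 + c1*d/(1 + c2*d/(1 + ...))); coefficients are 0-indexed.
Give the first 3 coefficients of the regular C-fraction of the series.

The regular C-fraction coefficients are [-192/125, -6343/900, 15713581/5708700].

Taylor coefficients (expand at 0): a_0 = -192/125, a_1 = -101488/9375, a_2 = -10897808/234375.
c0 = a_0 = -192/125. Peel one level at a time: if S = 1 + c*d/S' with S'(0) = 1, then c is the d-coefficient of S and S' = c*d/(S - 1).
S_1 = c0/f = 1 + (-6343/900)*d + (15713581/810000)*d^2 + ...; c1 = -6343/900.
S_2 = c1*d/(S_1 - 1) = 1 + (15713581/5708700)*d + ...; c2 = 15713581/5708700.


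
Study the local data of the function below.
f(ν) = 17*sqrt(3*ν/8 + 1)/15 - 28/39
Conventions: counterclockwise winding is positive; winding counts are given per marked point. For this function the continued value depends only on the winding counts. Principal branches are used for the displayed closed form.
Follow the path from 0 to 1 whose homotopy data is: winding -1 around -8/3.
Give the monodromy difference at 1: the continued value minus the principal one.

Continued minus principal equals -(17/30)*sqrt(22).

The rational part is single-valued and drops out of the difference; each branch term changes only by its own monodromy.
(17/15)*sqrt(1 - ν/(-8/3)): winding -1 is odd, the square root flips sign, contributing -2*(17/15)*sqrt(1 - (1)/(-8/3)) = -2*(17/15)*sqrt(11/8) = -(17/30)*sqrt(22).
Summing the contributions at ν = 1 gives -(17/30)*sqrt(22).


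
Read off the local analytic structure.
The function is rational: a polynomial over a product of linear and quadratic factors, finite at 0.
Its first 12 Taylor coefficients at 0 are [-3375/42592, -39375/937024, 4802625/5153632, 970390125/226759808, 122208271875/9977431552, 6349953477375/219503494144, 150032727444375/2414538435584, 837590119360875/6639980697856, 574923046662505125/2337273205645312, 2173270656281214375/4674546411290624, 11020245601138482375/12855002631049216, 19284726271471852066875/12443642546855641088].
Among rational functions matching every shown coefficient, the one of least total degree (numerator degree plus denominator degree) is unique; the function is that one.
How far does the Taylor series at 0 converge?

The radius of convergence is 2/3.

No rational of total degree below 10 reproduces all 12 coefficients; solving the [1/9] Pade equations on them gives f(w) = (1/4 - 4*w/3)/((w - 2/3)**3*(w**2 - w + 11/5)**3), whose expansion matches every shown term.
Denominator factor (w**2 - w + 11/5)^3: discriminant -39/5, complex-conjugate roots (1/2) + ((1/10)*sqrt(195))*i and (1/2) - ((1/10)*sqrt(195))*i; poles of order 3, moduli (1/5)*sqrt(55) and (1/5)*sqrt(55).
Denominator factor (w - 2/3)^3: pole of order 3 at 2/3, modulus 2/3.
The radius of convergence is the smallest modulus among the singular points: 2/3.


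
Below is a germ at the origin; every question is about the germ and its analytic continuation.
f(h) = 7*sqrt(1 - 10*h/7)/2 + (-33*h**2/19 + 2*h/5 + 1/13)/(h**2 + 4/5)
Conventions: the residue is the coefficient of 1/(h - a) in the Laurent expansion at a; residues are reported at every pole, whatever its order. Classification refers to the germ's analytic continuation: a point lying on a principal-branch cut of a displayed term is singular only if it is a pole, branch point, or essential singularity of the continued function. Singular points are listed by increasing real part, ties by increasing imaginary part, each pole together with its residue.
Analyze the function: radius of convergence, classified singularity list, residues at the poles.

Radius of convergence at 0: 7/10.
At -((2/5)*sqrt(5))*i: a pole of order 1; residue (1/5) + ((1811/4940)*sqrt(5))*i.
At ((2/5)*sqrt(5))*i: a pole of order 1; residue (1/5) - ((1811/4940)*sqrt(5))*i.
At 7/10: an algebraic (square-root) branch point.

Denominator factor (h**2 + 4/5): discriminant -16/5, complex-conjugate roots ((2/5)*sqrt(5))*i and -((2/5)*sqrt(5))*i; poles of order 1, moduli (2/5)*sqrt(5) and (2/5)*sqrt(5).
Branch term (7/2)*sqrt(1 - h/(7/10)): its argument vanishes at h = 7/10, a square-root branch point, modulus 7/10.
The radius of convergence is the smallest modulus among the singular points: 7/10.
The branch term is analytic at -((2/5)*sqrt(5))*i and contributes nothing to the residue; only the rational part matters.
The factor h**2 + 4/5 splits as (h - a)(h - a') with a = -((2/5)*sqrt(5))*i, a' = ((2/5)*sqrt(5))*i. At the order-1 pole a set g(h) = (h - a)*(rational part) = [-33*h**2/19 + 2*h/5 + 1/13] / (h - a').
Simple pole: residue = g(a) at a = -((2/5)*sqrt(5))*i, which is (1/5) + ((1811/4940)*sqrt(5))*i.
The branch term is analytic at ((2/5)*sqrt(5))*i and contributes nothing to the residue; only the rational part matters.
The factor h**2 + 4/5 splits as (h - a)(h - a') with a = ((2/5)*sqrt(5))*i, a' = -((2/5)*sqrt(5))*i. At the order-1 pole a set g(h) = (h - a)*(rational part) = [-33*h**2/19 + 2*h/5 + 1/13] / (h - a').
Simple pole: residue = g(a) at a = ((2/5)*sqrt(5))*i, which is (1/5) - ((1811/4940)*sqrt(5))*i.
List the singular points by increasing real part (a conjugate pair: the negative imaginary part first).


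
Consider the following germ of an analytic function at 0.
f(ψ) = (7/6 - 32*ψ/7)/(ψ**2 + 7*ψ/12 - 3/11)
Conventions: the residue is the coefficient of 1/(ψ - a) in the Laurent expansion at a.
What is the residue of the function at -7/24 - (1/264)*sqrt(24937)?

The residue is -16/7 - (30/2267)*sqrt(24937).

The factor ψ**2 + 7*ψ/12 - 3/11 splits as (ψ - a)(ψ - a') with a = -7/24 - (1/264)*sqrt(24937), a' = -7/24 + (1/264)*sqrt(24937). At the order-1 pole a set g(ψ) = (ψ - a)*f(ψ) = [7/6 - 32*ψ/7] / (ψ - a').
Simple pole: residue = g(a) at a = -7/24 - (1/264)*sqrt(24937), which is -16/7 - (30/2267)*sqrt(24937).


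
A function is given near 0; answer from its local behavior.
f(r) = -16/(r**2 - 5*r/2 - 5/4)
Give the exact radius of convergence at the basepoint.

Denominator factor (r**2 - 5*r/2 - 5/4): discriminant 45/4, real irrational roots 5/4 + (3/4)*sqrt(5) and 5/4 - (3/4)*sqrt(5); poles of order 1, moduli 5/4 + (3/4)*sqrt(5) and -5/4 + (3/4)*sqrt(5).
The radius of convergence is the smallest modulus among the singular points: -5/4 + (3/4)*sqrt(5).

The radius of convergence is -5/4 + (3/4)*sqrt(5).


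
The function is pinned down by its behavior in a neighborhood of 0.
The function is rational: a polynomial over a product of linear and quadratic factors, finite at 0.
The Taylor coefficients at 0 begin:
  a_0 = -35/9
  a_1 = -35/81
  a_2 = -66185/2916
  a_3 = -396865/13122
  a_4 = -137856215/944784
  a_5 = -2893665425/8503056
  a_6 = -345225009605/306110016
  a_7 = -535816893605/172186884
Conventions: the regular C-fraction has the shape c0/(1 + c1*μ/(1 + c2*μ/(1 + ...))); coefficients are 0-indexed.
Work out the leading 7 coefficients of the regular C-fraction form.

The regular C-fraction coefficients are [-35/9, -1/9, -629/12, 387241/7548, -4294920/243574589, 1425163040/1979963233, -10455507/165497584].


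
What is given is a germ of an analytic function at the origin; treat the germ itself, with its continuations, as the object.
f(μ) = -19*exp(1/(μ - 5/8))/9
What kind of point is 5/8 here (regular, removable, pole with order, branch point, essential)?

The point is an essential singularity.

The exponent 1/(μ - (5/8)) has a pole at 5/8, so exp(1/(μ - (5/8))) takes every nonzero value near it: an essential singularity (not a pole of any order).


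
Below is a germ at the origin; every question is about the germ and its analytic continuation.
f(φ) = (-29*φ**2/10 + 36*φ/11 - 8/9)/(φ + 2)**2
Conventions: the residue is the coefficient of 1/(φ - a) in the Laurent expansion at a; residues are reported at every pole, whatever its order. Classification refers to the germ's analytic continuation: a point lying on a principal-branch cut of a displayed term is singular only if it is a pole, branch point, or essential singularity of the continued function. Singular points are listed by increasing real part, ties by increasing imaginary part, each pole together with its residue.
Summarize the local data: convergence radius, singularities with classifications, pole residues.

Radius of convergence at 0: 2.
At -2: a pole of order 2; residue 818/55.

Denominator factor (φ + 2)^2: pole of order 2 at -2, modulus 2.
The radius of convergence is the smallest modulus among the singular points: 2.
At the order-2 pole -2 set g(φ) = (φ - (-2))^2*f(φ) = -29*φ**2/10 + 36*φ/11 - 8/9.
Order-2 pole: residue = g'(a); g'(-2) = 818/55, so the residue is 818/55.


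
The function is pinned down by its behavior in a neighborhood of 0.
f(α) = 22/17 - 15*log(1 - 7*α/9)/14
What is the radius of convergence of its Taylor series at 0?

Branch term (-15/14)*log(1 - α/(9/7)): its argument vanishes at α = 9/7, a logarithmic branch point, modulus 9/7.
The radius of convergence is the smallest modulus among the singular points: 9/7.

The radius of convergence is 9/7.


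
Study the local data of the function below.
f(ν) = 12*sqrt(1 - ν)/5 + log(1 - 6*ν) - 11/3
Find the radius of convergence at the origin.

The radius of convergence is 1/6.

Branch term (1)*log(1 - ν/(1/6)): its argument vanishes at ν = 1/6, a logarithmic branch point, modulus 1/6.
Branch term (12/5)*sqrt(1 - ν/(1)): its argument vanishes at ν = 1, a square-root branch point, modulus 1.
The radius of convergence is the smallest modulus among the singular points: 1/6.


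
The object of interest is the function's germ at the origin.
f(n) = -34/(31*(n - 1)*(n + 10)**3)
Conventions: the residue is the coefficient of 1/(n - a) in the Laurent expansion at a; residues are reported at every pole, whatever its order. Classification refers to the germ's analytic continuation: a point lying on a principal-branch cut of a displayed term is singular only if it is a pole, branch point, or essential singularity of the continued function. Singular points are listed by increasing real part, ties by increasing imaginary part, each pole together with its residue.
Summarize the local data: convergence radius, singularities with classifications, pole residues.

Denominator factor (n + 10)^3: pole of order 3 at -10, modulus 10.
Denominator factor (n - 1): pole of order 1 at 1, modulus 1.
The radius of convergence is the smallest modulus among the singular points: 1.
At the order-3 pole -10 set g(n) = (n - (-10))^3*f(n) = -34/(31*(n - 1)).
Order-3 pole: residue = g''(a)/2; g''(-10) = 68/41261, so the residue is 34/41261.
At the order-1 pole 1 set g(n) = (n - (1))*f(n) = -34/(31*(n + 10)**3).
Simple pole: residue = g(a) at a = 1, which is -34/41261.
List the singular points by increasing real part (a conjugate pair: the negative imaginary part first).

Radius of convergence at 0: 1.
At -10: a pole of order 3; residue 34/41261.
At 1: a pole of order 1; residue -34/41261.


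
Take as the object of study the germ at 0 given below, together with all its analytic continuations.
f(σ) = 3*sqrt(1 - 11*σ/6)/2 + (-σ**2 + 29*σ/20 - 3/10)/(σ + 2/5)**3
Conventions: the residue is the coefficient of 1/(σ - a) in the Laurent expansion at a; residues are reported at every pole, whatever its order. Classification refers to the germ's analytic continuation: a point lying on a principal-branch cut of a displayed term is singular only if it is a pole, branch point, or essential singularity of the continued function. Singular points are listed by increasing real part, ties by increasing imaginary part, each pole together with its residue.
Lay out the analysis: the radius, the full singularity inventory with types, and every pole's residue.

Radius of convergence at 0: 2/5.
At -2/5: a pole of order 3; residue -1.
At 6/11: an algebraic (square-root) branch point.

Denominator factor (σ + 2/5)^3: pole of order 3 at -2/5, modulus 2/5.
Branch term (3/2)*sqrt(1 - σ/(6/11)): its argument vanishes at σ = 6/11, a square-root branch point, modulus 6/11.
The radius of convergence is the smallest modulus among the singular points: 2/5.
The branch term is analytic at -2/5 and contributes nothing to the residue; only the rational part matters.
At the order-3 pole -2/5 set g(σ) = (σ - (-2/5))^3*(rational part) = -σ**2 + 29*σ/20 - 3/10.
Order-3 pole: residue = g''(a)/2; g''(-2/5) = -2, so the residue is -1.
List the singular points by increasing real part (a conjugate pair: the negative imaginary part first).


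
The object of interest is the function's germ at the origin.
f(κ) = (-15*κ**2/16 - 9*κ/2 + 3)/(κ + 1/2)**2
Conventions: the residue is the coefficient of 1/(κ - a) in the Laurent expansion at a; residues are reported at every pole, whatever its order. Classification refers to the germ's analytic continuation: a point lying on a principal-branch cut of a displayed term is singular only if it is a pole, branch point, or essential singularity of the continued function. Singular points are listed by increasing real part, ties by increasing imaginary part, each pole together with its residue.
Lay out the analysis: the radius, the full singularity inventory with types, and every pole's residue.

Denominator factor (κ + 1/2)^2: pole of order 2 at -1/2, modulus 1/2.
The radius of convergence is the smallest modulus among the singular points: 1/2.
At the order-2 pole -1/2 set g(κ) = (κ - (-1/2))^2*f(κ) = -15*κ**2/16 - 9*κ/2 + 3.
Order-2 pole: residue = g'(a); g'(-1/2) = -57/16, so the residue is -57/16.

Radius of convergence at 0: 1/2.
At -1/2: a pole of order 2; residue -57/16.


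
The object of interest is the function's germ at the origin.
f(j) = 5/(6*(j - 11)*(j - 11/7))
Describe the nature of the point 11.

The denominator factor j - 11 vanishes at 11 and appears to the power 1; the numerator there equals 5/6, nonzero, and no other factor vanishes.
Hence a pole whose order is the multiplicity, 1.

The point is a pole of order 1.


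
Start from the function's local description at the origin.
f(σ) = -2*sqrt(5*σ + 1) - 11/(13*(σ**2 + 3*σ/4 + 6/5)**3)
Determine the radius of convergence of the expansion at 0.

Denominator factor (σ**2 + 3*σ/4 + 6/5)^3: discriminant -339/80, complex-conjugate roots (-3/8) + ((1/40)*sqrt(1695))*i and (-3/8) - ((1/40)*sqrt(1695))*i; poles of order 3, moduli (1/5)*sqrt(30) and (1/5)*sqrt(30).
Branch term (-2)*sqrt(1 - σ/(-1/5)): its argument vanishes at σ = -1/5, a square-root branch point, modulus 1/5.
The radius of convergence is the smallest modulus among the singular points: 1/5.

The radius of convergence is 1/5.


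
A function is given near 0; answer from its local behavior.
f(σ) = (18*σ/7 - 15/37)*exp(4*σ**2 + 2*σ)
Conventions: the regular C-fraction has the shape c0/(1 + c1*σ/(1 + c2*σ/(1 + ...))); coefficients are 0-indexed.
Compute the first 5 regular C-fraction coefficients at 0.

The regular C-fraction coefficients are [-15/37, 152/35, -15647/2660, -2573935/3567516, 8120872460/3452088081].

Taylor coefficients (expand at 0): a_0 = -15/37, a_1 = 456/259, a_2 = 702/259, a_3 = 3016/259, a_4 = 638/37.
c0 = a_0 = -15/37. Peel one level at a time: if S = 1 + c*σ/S' with S'(0) = 1, then c is the σ-coefficient of S and S' = c*σ/(S - 1).
S_1 = c0/f = 1 + (152/35)*σ + (31294/1225)*σ^2 + ...; c1 = 152/35.
S_2 = c1*σ/(S_1 - 1) = 1 + (-15647/2660)*σ + (-73541/17328)*σ^2 + ...; c2 = -15647/2660.
S_3 = c2*σ/(S_2 - 1) = 1 + (-2573935/3567516)*σ + (3739875475/2203457481)*σ^2 + ...; c3 = -2573935/3567516.
S_4 = c3*σ/(S_3 - 1) = 1 + (8120872460/3452088081)*σ + ...; c4 = 8120872460/3452088081.


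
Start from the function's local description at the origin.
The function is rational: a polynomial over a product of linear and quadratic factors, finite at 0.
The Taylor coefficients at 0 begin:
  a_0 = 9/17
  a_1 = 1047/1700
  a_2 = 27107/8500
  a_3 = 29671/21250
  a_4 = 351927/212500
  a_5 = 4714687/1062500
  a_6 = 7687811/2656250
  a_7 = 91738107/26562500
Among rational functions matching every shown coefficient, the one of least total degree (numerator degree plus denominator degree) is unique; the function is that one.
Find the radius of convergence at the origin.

The radius of convergence is 5/6.

No rational of total degree below 5 reproduces all 8 coefficients; solving the [2/3] Pade equations on them gives f(u) = (-37*u**2/15 - 17*u/40 - 15/34)/((u - 5/6)*(u**2 + u + 1)), whose expansion matches every shown term.
Denominator factor (u - 5/6): pole of order 1 at 5/6, modulus 5/6.
Denominator factor (u**2 + u + 1): discriminant -3, complex-conjugate roots (-1/2) + ((1/2)*sqrt(3))*i and (-1/2) - ((1/2)*sqrt(3))*i; poles of order 1, moduli 1 and 1.
The radius of convergence is the smallest modulus among the singular points: 5/6.


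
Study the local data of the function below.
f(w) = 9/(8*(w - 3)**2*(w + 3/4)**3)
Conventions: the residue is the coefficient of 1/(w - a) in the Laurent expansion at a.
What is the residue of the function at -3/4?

At the order-3 pole -3/4 set g(w) = (w - (-3/4))^3*f(w) = 9/(8*(w - 3)**2).
Order-3 pole: residue = g''(a)/2; g''(-3/4) = 64/1875, so the residue is 32/1875.

The residue is 32/1875.


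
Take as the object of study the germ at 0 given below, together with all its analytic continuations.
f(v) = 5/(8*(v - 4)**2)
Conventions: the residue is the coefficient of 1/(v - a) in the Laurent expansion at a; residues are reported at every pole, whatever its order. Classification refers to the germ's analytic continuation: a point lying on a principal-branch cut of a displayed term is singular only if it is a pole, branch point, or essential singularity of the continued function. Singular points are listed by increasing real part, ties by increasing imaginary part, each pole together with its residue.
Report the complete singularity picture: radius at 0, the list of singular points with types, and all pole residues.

Radius of convergence at 0: 4.
At 4: a pole of order 2; residue 0.

Denominator factor (v - 4)^2: pole of order 2 at 4, modulus 4.
The radius of convergence is the smallest modulus among the singular points: 4.
At the order-2 pole 4 set g(v) = (v - (4))^2*f(v) = 5/8.
Order-2 pole: residue = g'(a); g'(4) = 0, so the residue is 0.


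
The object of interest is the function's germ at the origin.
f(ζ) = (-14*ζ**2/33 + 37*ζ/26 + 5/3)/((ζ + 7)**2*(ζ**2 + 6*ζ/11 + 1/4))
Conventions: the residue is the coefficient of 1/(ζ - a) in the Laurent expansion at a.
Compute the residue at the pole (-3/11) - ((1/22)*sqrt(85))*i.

The residue is (54987/3996001) + ((17575296/4415581105)*sqrt(85))*i.


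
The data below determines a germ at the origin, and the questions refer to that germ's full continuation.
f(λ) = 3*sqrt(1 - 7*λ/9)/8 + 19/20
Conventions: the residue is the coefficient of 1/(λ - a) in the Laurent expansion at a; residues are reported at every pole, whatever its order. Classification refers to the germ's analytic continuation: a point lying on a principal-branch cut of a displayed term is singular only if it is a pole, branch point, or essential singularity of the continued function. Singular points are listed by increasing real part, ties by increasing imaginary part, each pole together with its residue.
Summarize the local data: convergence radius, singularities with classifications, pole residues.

Branch term (3/8)*sqrt(1 - λ/(9/7)): its argument vanishes at λ = 9/7, a square-root branch point, modulus 9/7.
The radius of convergence is the smallest modulus among the singular points: 9/7.

Radius of convergence at 0: 9/7.
At 9/7: an algebraic (square-root) branch point.


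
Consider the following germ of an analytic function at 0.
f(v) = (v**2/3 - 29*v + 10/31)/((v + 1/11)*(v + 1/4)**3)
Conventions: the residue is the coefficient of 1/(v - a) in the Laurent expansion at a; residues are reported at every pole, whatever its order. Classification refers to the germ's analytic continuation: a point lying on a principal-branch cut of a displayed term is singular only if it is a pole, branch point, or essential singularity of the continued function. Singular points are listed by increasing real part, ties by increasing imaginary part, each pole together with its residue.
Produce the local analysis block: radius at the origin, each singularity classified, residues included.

Radius of convergence at 0: 1/11.
At -1/4: a pole of order 3; residue -23462912/31899.
At -1/11: a pole of order 1; residue 23462912/31899.

Denominator factor (v + 1/11): pole of order 1 at -1/11, modulus 1/11.
Denominator factor (v + 1/4)^3: pole of order 3 at -1/4, modulus 1/4.
The radius of convergence is the smallest modulus among the singular points: 1/11.
At the order-3 pole -1/4 set g(v) = (v - (-1/4))^3*f(v) = (v**2/3 - 29*v + 10/31)/(v + 1/11).
Order-3 pole: residue = g''(a)/2; g''(-1/4) = -46925824/31899, so the residue is -23462912/31899.
At the order-1 pole -1/11 set g(v) = (v - (-1/11))*f(v) = (v**2/3 - 29*v + 10/31)/(v + 1/4)**3.
Simple pole: residue = g(a) at a = -1/11, which is 23462912/31899.
List the singular points by increasing real part (a conjugate pair: the negative imaginary part first).
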